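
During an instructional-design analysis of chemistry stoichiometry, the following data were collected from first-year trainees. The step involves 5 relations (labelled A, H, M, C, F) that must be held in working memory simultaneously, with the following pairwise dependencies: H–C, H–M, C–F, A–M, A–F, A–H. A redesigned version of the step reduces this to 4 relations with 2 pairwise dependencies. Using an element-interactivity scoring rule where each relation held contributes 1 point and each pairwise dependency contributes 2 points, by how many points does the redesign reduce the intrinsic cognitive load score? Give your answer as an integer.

Original: 5 × 1 + 6 × 2 = 5 + 12 = 17.
Redesigned: 4 × 1 + 2 × 2 = 4 + 4 = 8.
Reduction = 17 − 8 = 9.

9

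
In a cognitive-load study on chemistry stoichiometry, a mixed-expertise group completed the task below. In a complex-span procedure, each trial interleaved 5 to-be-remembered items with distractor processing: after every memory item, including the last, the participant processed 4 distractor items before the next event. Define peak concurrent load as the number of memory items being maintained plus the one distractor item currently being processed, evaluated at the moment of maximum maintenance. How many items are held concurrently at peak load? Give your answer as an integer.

Maintenance is greatest during the distractor(s) after memory item 5: all 5 memory items are being held.
One distractor item is concurrently being processed.
Peak concurrent load = 5 + 1 = 6 items.

6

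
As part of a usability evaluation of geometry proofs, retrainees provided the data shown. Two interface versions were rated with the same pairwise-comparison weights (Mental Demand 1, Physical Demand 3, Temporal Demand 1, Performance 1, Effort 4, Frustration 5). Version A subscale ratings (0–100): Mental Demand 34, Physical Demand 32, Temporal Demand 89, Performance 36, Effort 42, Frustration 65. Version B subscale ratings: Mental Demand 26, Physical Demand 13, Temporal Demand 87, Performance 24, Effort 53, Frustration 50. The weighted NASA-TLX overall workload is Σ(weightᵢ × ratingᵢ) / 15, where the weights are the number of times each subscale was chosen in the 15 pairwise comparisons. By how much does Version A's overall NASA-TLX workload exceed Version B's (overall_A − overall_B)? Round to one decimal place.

7.3

Version A weighted sum = 1·34 + 3·32 + 1·89 + 1·36 + 4·42 + 5·65 = 34 + 96 + 89 + 36 + 168 + 325 = 748; overall_A = 748/15 = 49.8667.
Version B weighted sum = 1·26 + 3·13 + 1·87 + 1·24 + 4·53 + 5·50 = 26 + 39 + 87 + 24 + 212 + 250 = 638; overall_B = 638/15 = 42.5333.
Difference = 49.8667 − 42.5333 = 7.3334 ≈ 7.3.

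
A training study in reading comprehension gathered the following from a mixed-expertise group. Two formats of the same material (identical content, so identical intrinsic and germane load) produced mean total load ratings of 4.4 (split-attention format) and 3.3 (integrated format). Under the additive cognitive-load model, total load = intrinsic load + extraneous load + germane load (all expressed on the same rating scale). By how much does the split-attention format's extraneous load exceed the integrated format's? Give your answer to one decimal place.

1.1

Intrinsic and germane load are equal across formats, so the difference in total load equals the difference in extraneous load.
Extraneous-load difference = 4.4 − 3.3 = 1.1.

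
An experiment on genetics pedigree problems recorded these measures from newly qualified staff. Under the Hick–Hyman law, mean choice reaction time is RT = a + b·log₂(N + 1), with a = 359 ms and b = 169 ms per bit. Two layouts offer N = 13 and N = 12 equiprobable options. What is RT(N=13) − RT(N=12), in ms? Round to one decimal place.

RT(13) = 359 + 169·log₂(14) = 359 + 169·3.8074 = 1002.4506 ms.
RT(12) = 359 + 169·log₂(13) = 359 + 169·3.7004 = 984.3676 ms.
Difference = 1002.4506 − 984.3676 = 18.0830 ≈ 18.1 ms.

18.1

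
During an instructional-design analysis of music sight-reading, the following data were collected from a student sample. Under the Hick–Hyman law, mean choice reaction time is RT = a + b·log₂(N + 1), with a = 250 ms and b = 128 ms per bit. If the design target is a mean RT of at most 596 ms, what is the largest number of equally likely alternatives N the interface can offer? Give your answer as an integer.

5

Set 250 + 128·log₂(N + 1) ≤ 596.
log₂(N + 1) ≤ (596 − 250) / 128 = 2.7031.
N + 1 ≤ 2^2.7031 = 6.5120.
N ≤ 5.5120, so the largest integer N is 5.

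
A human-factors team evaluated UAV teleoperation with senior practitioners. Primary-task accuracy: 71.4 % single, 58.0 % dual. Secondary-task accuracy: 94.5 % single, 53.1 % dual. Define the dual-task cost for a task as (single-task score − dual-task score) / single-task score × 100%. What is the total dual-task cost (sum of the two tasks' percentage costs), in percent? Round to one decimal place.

Primary cost = (71.4 − 58.0) / 71.4 × 100% = 18.7675%.
Secondary cost = (94.5 − 53.1) / 94.5 × 100% = 43.8095%.
Total = 18.7675% + 43.8095% = 62.5770% ≈ 62.6%.

62.6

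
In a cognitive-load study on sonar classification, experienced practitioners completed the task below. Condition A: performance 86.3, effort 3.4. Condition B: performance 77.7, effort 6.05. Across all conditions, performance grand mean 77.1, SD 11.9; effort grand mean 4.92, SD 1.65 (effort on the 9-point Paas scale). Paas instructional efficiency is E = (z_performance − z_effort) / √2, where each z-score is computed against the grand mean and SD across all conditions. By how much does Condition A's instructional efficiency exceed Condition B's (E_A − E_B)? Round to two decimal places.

1.65

Condition A: z_P = (86.3 − 77.1)/11.9 = 0.7731; z_E = (3.4 − 4.92)/1.65 = -0.9212; E_A = (0.7731 − (-0.9212))/√2 = 1.1981.
Condition B: z_P = (77.7 − 77.1)/11.9 = 0.0504; z_E = (6.05 − 4.92)/1.65 = 0.6848; E_B = (0.0504 − 0.6848)/√2 = -0.4486.
E_A − E_B = 1.1981 − (-0.4486) = 1.6467 ≈ 1.65.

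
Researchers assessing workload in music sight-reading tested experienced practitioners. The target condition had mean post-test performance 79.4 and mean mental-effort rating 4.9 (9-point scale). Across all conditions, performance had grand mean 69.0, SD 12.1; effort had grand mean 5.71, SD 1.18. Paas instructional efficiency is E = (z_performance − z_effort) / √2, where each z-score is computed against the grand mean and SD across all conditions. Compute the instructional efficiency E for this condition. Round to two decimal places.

z_performance = (79.4 − 69.0) / 12.1 = 10.4000 / 12.1 = 0.8595.
z_effort = (4.9 − 5.71) / 1.18 = -0.8100 / 1.18 = -0.6864.
z_P − z_E = 0.8595 − (-0.6864) = 1.5459.
E = 1.5459 / √2 = 1.5459 / 1.41421 = 1.0931 ≈ 1.09.

1.09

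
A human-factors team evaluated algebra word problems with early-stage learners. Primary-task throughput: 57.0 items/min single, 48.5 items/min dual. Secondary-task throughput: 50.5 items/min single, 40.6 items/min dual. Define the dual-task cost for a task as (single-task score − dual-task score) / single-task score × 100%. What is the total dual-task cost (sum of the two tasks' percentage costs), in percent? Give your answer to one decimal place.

Primary cost = (57.0 − 48.5) / 57.0 × 100% = 14.9123%.
Secondary cost = (50.5 − 40.6) / 50.5 × 100% = 19.6040%.
Total = 14.9123% + 19.6040% = 34.5163% ≈ 34.5%.

34.5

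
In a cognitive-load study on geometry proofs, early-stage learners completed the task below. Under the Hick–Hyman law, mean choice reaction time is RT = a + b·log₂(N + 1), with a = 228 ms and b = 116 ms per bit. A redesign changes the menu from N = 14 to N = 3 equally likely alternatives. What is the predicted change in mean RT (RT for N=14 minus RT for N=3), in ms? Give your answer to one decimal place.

RT(14) = 228 + 116·log₂(15) = 228 + 116·3.9069 = 681.2004 ms.
RT(3) = 228 + 116·log₂(4) = 228 + 116·2.0000 = 460.0000 ms.
Difference = 681.2004 − 460.0000 = 221.2004 ≈ 221.2 ms.

221.2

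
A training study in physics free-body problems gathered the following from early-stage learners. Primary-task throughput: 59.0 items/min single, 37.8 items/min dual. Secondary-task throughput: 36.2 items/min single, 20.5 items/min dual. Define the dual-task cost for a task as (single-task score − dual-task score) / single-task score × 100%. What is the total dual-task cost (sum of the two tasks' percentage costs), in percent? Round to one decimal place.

Primary cost = (59.0 − 37.8) / 59.0 × 100% = 35.9322%.
Secondary cost = (36.2 − 20.5) / 36.2 × 100% = 43.3702%.
Total = 35.9322% + 43.3702% = 79.3024% ≈ 79.3%.

79.3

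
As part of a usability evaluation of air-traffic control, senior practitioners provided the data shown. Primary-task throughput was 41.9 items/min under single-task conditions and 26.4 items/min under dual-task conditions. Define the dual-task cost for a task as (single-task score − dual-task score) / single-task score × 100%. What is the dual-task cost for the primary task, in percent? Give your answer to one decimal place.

Cost = (41.9 − 26.4) / 41.9 × 100%
     = 15.5000 / 41.9 × 100% = 36.9928%.
≈ 37.0%.

37.0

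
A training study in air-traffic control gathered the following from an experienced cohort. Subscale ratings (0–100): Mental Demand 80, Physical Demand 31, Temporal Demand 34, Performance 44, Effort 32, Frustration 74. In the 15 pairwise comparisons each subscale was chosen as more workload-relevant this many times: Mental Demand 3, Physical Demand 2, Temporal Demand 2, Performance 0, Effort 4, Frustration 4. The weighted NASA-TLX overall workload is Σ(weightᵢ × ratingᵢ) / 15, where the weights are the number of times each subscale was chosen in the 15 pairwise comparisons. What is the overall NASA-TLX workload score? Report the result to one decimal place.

The tallies are the weights (they sum to 15).
Weighted sum = 3·80 + 2·31 + 2·34 + 0·44 + 4·32 + 4·74
            = 240 + 62 + 68 + 0 + 128 + 296 = 794.
Overall workload = 794 / 15 = 52.9333 ≈ 52.9.

52.9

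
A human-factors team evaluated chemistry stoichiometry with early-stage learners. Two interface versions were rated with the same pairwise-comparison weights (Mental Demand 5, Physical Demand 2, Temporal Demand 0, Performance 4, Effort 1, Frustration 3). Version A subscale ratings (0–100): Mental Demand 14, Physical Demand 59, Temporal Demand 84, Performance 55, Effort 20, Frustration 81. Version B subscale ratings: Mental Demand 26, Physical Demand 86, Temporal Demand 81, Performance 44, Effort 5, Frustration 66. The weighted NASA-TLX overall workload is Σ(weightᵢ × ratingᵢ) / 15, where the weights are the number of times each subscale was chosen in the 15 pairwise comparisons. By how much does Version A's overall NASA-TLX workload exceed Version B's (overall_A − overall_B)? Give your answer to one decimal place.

Version A weighted sum = 5·14 + 2·59 + 0·84 + 4·55 + 1·20 + 3·81 = 70 + 118 + 0 + 220 + 20 + 243 = 671; overall_A = 671/15 = 44.7333.
Version B weighted sum = 5·26 + 2·86 + 0·81 + 4·44 + 1·5 + 3·66 = 130 + 172 + 0 + 176 + 5 + 198 = 681; overall_B = 681/15 = 45.4000.
Difference = 44.7333 − 45.4000 = -0.6667 ≈ -0.7.

-0.7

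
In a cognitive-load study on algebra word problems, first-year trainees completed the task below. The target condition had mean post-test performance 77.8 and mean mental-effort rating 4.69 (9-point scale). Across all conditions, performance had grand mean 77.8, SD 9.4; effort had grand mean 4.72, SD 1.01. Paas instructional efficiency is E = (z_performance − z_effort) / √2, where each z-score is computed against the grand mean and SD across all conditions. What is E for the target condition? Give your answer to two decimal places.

z_performance = (77.8 − 77.8) / 9.4 = 0.0000 / 9.4 = 0.0000.
z_effort = (4.69 − 4.72) / 1.01 = -0.0300 / 1.01 = -0.0297.
z_P − z_E = 0.0000 − (-0.0297) = 0.0297.
E = 0.0297 / √2 = 0.0297 / 1.41421 = 0.0210 ≈ 0.02.

0.02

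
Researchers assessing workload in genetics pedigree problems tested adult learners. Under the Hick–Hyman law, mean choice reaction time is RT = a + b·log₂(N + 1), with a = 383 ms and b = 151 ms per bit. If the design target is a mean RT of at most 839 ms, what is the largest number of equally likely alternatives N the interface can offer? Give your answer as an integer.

7

Set 383 + 151·log₂(N + 1) ≤ 839.
log₂(N + 1) ≤ (839 − 383) / 151 = 3.0199.
N + 1 ≤ 2^3.0199 = 8.1111.
N ≤ 7.1111, so the largest integer N is 7.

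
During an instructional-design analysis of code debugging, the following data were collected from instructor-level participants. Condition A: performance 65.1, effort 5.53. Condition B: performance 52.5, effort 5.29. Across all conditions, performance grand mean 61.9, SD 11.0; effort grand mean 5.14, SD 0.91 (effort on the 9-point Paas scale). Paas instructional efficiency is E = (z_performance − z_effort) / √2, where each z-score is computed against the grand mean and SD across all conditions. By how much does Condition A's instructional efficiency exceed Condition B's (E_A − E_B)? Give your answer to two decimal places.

0.62

Condition A: z_P = (65.1 − 61.9)/11.0 = 0.2909; z_E = (5.53 − 5.14)/0.91 = 0.4286; E_A = (0.2909 − 0.4286)/√2 = -0.0974.
Condition B: z_P = (52.5 − 61.9)/11.0 = -0.8545; z_E = (5.29 − 5.14)/0.91 = 0.1648; E_B = (-0.8545 − 0.1648)/√2 = -0.7208.
E_A − E_B = -0.0974 − (-0.7208) = 0.6234 ≈ 0.62.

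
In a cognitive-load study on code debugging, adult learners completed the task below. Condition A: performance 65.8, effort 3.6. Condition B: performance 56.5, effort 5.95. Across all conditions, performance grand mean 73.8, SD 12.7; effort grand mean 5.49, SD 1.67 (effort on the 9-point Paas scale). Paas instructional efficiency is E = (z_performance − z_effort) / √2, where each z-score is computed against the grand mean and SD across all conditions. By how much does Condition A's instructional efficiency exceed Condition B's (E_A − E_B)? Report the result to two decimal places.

1.51

Condition A: z_P = (65.8 − 73.8)/12.7 = -0.6299; z_E = (3.6 − 5.49)/1.67 = -1.1317; E_A = (-0.6299 − (-1.1317))/√2 = 0.3548.
Condition B: z_P = (56.5 − 73.8)/12.7 = -1.3622; z_E = (5.95 − 5.49)/1.67 = 0.2754; E_B = (-1.3622 − 0.2754)/√2 = -1.1580.
E_A − E_B = 0.3548 − (-1.1580) = 1.5128 ≈ 1.51.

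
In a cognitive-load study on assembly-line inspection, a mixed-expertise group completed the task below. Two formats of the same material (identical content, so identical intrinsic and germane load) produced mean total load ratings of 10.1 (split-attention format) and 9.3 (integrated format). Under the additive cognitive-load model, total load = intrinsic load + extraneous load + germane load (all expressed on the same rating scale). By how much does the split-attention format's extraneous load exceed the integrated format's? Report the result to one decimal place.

Intrinsic and germane load are equal across formats, so the difference in total load equals the difference in extraneous load.
Extraneous-load difference = 10.1 − 9.3 = 0.8.

0.8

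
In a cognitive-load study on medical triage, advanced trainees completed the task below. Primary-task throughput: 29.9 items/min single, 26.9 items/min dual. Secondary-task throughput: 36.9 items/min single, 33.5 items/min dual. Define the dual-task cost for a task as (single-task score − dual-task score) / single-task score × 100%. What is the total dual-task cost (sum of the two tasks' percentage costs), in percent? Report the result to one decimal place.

19.2

Primary cost = (29.9 − 26.9) / 29.9 × 100% = 10.0334%.
Secondary cost = (36.9 − 33.5) / 36.9 × 100% = 9.2141%.
Total = 10.0334% + 9.2141% = 19.2475% ≈ 19.2%.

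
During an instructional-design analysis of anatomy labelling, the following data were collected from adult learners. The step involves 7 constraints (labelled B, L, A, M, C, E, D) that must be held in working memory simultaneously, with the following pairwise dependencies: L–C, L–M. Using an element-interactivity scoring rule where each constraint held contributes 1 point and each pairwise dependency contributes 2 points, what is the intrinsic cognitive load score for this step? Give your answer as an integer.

Count of constraints held simultaneously: 7.
Count of pairwise dependencies listed: 2.
Element contribution: 7 × 1 = 7.
Interaction contribution: 2 × 2 = 4.
Intrinsic load = 7 + 4 = 11.

11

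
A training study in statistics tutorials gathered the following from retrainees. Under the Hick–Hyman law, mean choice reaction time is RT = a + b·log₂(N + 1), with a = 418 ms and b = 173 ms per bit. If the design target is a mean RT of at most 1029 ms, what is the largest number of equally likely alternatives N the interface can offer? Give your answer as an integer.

Set 418 + 173·log₂(N + 1) ≤ 1029.
log₂(N + 1) ≤ (1029 − 418) / 173 = 3.5318.
N + 1 ≤ 2^3.5318 = 11.5659.
N ≤ 10.5659, so the largest integer N is 10.

10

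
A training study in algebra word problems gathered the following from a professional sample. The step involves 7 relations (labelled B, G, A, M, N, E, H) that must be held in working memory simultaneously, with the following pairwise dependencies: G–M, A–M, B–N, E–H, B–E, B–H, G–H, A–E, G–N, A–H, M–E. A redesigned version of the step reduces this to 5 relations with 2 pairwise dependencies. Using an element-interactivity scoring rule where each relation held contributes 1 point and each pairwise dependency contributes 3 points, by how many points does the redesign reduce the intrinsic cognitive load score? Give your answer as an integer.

29

Original: 7 × 1 + 11 × 3 = 7 + 33 = 40.
Redesigned: 5 × 1 + 2 × 3 = 5 + 6 = 11.
Reduction = 40 − 11 = 29.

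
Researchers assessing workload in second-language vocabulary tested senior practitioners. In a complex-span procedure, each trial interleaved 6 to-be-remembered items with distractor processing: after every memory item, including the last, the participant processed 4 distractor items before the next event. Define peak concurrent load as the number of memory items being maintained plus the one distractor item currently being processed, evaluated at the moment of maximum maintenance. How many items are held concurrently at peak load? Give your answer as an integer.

7

Maintenance is greatest during the distractor(s) after memory item 6: all 6 memory items are being held.
One distractor item is concurrently being processed.
Peak concurrent load = 6 + 1 = 7 items.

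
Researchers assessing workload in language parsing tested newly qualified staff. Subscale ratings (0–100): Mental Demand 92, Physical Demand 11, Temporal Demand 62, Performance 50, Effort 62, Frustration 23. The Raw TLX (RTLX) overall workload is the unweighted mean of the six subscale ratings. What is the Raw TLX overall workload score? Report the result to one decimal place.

50.0

Sum of ratings = 92 + 11 + 62 + 50 + 62 + 23 = 300.
RTLX = 300 / 6 = 50.0000 ≈ 50.0.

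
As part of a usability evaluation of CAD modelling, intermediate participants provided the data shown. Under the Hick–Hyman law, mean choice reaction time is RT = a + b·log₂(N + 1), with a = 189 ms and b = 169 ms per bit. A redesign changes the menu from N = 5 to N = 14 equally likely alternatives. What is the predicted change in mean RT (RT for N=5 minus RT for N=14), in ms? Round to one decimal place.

RT(5) = 189 + 169·log₂(6) = 189 + 169·2.5850 = 625.8650 ms.
RT(14) = 189 + 169·log₂(15) = 189 + 169·3.9069 = 849.2661 ms.
Difference = 625.8650 − 849.2661 = -223.4011 ≈ -223.4 ms.

-223.4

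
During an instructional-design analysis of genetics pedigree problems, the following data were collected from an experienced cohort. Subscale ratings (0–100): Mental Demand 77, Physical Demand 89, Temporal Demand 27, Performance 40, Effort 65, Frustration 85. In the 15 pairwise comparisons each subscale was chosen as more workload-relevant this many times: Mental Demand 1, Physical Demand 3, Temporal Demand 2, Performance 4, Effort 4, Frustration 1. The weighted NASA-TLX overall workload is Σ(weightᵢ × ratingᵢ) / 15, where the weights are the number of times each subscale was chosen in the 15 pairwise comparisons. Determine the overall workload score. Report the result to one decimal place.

60.2

The tallies are the weights (they sum to 15).
Weighted sum = 1·77 + 3·89 + 2·27 + 4·40 + 4·65 + 1·85
            = 77 + 267 + 54 + 160 + 260 + 85 = 903.
Overall workload = 903 / 15 = 60.2000 ≈ 60.2.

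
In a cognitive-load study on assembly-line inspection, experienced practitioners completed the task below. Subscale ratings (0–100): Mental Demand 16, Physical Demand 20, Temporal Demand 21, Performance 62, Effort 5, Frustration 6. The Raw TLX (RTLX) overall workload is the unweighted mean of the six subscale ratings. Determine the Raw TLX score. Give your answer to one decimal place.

Sum of ratings = 16 + 20 + 21 + 62 + 5 + 6 = 130.
RTLX = 130 / 6 = 21.6667 ≈ 21.7.

21.7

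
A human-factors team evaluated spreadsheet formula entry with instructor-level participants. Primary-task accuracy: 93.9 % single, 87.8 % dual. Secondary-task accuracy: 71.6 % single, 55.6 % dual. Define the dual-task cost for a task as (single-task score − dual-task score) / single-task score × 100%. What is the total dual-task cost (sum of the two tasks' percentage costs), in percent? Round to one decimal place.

28.8

Primary cost = (93.9 − 87.8) / 93.9 × 100% = 6.4963%.
Secondary cost = (71.6 − 55.6) / 71.6 × 100% = 22.3464%.
Total = 6.4963% + 22.3464% = 28.8427% ≈ 28.8%.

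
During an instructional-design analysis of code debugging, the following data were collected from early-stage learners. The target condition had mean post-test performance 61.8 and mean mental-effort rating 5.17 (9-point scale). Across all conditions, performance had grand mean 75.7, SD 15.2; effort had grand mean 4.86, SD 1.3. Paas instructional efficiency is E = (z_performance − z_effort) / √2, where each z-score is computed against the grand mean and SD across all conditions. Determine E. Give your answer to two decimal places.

-0.82

z_performance = (61.8 − 75.7) / 15.2 = -13.9000 / 15.2 = -0.9145.
z_effort = (5.17 − 4.86) / 1.3 = 0.3100 / 1.3 = 0.2385.
z_P − z_E = -0.9145 − 0.2385 = -1.1530.
E = -1.1530 / √2 = -1.1530 / 1.41421 = -0.8153 ≈ -0.82.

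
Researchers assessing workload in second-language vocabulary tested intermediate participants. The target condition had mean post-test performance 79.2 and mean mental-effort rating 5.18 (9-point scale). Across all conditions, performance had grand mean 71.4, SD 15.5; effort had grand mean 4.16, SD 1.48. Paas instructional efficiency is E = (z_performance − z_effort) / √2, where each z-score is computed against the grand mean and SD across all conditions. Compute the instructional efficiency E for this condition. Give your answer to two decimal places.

z_performance = (79.2 − 71.4) / 15.5 = 7.8000 / 15.5 = 0.5032.
z_effort = (5.18 − 4.16) / 1.48 = 1.0200 / 1.48 = 0.6892.
z_P − z_E = 0.5032 − 0.6892 = -0.1860.
E = -0.1860 / √2 = -0.1860 / 1.41421 = -0.1315 ≈ -0.13.

-0.13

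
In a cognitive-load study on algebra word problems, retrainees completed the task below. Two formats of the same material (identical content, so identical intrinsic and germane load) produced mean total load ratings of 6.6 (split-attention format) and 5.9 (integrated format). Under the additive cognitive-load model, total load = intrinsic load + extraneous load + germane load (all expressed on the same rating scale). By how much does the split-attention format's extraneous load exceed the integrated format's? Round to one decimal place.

Intrinsic and germane load are equal across formats, so the difference in total load equals the difference in extraneous load.
Extraneous-load difference = 6.6 − 5.9 = 0.7.

0.7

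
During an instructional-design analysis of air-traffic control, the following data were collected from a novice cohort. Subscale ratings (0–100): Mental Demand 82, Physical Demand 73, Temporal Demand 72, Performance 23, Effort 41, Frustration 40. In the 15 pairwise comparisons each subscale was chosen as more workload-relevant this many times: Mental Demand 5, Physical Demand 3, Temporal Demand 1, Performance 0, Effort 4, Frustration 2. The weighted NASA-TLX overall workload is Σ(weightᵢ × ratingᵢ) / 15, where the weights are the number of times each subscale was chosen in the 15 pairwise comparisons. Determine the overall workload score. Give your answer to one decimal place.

63.0

The tallies are the weights (they sum to 15).
Weighted sum = 5·82 + 3·73 + 1·72 + 0·23 + 4·41 + 2·40
            = 410 + 219 + 72 + 0 + 164 + 80 = 945.
Overall workload = 945 / 15 = 63.0000 ≈ 63.0.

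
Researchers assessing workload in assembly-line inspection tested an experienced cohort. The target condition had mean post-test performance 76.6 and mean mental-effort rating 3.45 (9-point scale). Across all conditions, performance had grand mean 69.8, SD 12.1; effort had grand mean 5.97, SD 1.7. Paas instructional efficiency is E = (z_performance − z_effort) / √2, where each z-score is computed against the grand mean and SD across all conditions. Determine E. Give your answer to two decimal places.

z_performance = (76.6 − 69.8) / 12.1 = 6.8000 / 12.1 = 0.5620.
z_effort = (3.45 − 5.97) / 1.7 = -2.5200 / 1.7 = -1.4824.
z_P − z_E = 0.5620 − (-1.4824) = 2.0444.
E = 2.0444 / √2 = 2.0444 / 1.41421 = 1.4456 ≈ 1.45.

1.45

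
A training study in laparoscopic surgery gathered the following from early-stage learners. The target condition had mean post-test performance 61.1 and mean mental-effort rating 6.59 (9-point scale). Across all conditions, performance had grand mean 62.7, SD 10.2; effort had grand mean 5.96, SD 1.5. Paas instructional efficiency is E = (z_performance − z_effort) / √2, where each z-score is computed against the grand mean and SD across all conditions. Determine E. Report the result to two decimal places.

-0.41

z_performance = (61.1 − 62.7) / 10.2 = -1.6000 / 10.2 = -0.1569.
z_effort = (6.59 − 5.96) / 1.5 = 0.6300 / 1.5 = 0.4200.
z_P − z_E = -0.1569 − 0.4200 = -0.5769.
E = -0.5769 / √2 = -0.5769 / 1.41421 = -0.4079 ≈ -0.41.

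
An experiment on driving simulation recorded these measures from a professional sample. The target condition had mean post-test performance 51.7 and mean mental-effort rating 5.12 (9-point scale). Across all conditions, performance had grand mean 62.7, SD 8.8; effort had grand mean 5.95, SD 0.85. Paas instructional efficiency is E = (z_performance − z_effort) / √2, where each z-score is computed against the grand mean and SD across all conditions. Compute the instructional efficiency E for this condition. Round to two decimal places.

z_performance = (51.7 − 62.7) / 8.8 = -11.0000 / 8.8 = -1.2500.
z_effort = (5.12 − 5.95) / 0.85 = -0.8300 / 0.85 = -0.9765.
z_P − z_E = -1.2500 − (-0.9765) = -0.2735.
E = -0.2735 / √2 = -0.2735 / 1.41421 = -0.1934 ≈ -0.19.

-0.19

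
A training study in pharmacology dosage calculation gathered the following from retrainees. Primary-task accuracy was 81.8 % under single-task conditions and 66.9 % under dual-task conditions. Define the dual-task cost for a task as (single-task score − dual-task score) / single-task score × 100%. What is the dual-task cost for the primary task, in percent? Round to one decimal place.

Cost = (81.8 − 66.9) / 81.8 × 100%
     = 14.9000 / 81.8 × 100% = 18.2152%.
≈ 18.2%.

18.2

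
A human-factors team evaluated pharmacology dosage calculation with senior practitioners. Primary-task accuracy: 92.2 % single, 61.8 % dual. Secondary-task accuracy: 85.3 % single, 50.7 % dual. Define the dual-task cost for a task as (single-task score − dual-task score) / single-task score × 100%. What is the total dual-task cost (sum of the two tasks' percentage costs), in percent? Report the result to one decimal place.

Primary cost = (92.2 − 61.8) / 92.2 × 100% = 32.9718%.
Secondary cost = (85.3 − 50.7) / 85.3 × 100% = 40.5627%.
Total = 32.9718% + 40.5627% = 73.5345% ≈ 73.5%.

73.5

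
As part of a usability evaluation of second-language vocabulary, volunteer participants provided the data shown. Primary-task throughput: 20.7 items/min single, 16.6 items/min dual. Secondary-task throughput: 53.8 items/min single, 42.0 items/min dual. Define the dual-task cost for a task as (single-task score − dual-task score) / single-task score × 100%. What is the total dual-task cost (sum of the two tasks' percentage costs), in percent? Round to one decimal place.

Primary cost = (20.7 − 16.6) / 20.7 × 100% = 19.8068%.
Secondary cost = (53.8 − 42.0) / 53.8 × 100% = 21.9331%.
Total = 19.8068% + 21.9331% = 41.7399% ≈ 41.7%.

41.7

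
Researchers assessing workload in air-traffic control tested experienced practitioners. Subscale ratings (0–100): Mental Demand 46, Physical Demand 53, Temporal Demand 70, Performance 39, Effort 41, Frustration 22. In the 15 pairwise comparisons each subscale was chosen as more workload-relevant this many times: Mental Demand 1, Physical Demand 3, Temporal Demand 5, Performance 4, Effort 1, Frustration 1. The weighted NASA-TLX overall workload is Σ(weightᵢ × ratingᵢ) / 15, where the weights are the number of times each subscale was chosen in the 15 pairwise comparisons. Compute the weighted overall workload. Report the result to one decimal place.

51.6

The tallies are the weights (they sum to 15).
Weighted sum = 1·46 + 3·53 + 5·70 + 4·39 + 1·41 + 1·22
            = 46 + 159 + 350 + 156 + 41 + 22 = 774.
Overall workload = 774 / 15 = 51.6000 ≈ 51.6.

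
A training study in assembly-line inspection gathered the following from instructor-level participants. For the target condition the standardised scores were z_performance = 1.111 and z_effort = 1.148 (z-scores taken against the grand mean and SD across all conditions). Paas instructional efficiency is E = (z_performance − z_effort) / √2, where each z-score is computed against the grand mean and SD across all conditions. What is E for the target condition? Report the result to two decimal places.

z_P − z_E = 1.111 − 1.148 = -0.0370.
E = -0.0370 / √2 = -0.0370 / 1.41421 = -0.0262 ≈ -0.03.

-0.03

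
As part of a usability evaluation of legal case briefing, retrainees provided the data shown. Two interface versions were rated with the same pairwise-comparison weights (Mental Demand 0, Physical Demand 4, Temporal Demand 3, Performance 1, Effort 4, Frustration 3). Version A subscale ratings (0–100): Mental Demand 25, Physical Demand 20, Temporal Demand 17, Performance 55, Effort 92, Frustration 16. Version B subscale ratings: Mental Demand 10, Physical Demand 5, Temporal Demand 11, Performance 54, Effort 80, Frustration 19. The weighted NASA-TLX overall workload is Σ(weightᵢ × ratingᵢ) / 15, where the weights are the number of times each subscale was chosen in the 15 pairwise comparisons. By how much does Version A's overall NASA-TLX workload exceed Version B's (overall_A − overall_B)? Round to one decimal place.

Version A weighted sum = 0·25 + 4·20 + 3·17 + 1·55 + 4·92 + 3·16 = 0 + 80 + 51 + 55 + 368 + 48 = 602; overall_A = 602/15 = 40.1333.
Version B weighted sum = 0·10 + 4·5 + 3·11 + 1·54 + 4·80 + 3·19 = 0 + 20 + 33 + 54 + 320 + 57 = 484; overall_B = 484/15 = 32.2667.
Difference = 40.1333 − 32.2667 = 7.8666 ≈ 7.9.

7.9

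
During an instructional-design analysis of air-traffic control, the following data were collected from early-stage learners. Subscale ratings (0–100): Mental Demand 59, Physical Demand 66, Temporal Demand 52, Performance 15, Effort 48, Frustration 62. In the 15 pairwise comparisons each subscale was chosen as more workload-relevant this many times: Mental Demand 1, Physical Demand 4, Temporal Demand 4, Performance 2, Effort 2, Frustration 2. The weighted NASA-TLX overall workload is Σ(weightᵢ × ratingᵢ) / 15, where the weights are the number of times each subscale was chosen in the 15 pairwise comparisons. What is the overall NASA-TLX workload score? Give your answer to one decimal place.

52.1

The tallies are the weights (they sum to 15).
Weighted sum = 1·59 + 4·66 + 4·52 + 2·15 + 2·48 + 2·62
            = 59 + 264 + 208 + 30 + 96 + 124 = 781.
Overall workload = 781 / 15 = 52.0667 ≈ 52.1.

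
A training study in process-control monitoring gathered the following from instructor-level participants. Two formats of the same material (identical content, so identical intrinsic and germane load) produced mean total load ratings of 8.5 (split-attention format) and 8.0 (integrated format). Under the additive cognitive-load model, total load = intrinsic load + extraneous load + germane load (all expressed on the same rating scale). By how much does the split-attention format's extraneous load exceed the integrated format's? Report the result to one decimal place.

Intrinsic and germane load are equal across formats, so the difference in total load equals the difference in extraneous load.
Extraneous-load difference = 8.5 − 8.0 = 0.5.

0.5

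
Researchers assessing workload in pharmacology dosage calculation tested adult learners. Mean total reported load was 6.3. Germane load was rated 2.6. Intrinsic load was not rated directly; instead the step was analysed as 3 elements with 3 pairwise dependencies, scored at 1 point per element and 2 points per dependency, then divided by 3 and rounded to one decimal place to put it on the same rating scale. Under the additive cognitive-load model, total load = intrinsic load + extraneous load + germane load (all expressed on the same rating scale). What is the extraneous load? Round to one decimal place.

Intrinsic (element-interactivity): (3 × 1 + 3 × 2) / 3 = 9 / 3 = 3.0000 → 3.0.
extraneous load = total − intrinsic − germane
             = 6.3 − 3.0 − 2.6 = 0.7.

0.7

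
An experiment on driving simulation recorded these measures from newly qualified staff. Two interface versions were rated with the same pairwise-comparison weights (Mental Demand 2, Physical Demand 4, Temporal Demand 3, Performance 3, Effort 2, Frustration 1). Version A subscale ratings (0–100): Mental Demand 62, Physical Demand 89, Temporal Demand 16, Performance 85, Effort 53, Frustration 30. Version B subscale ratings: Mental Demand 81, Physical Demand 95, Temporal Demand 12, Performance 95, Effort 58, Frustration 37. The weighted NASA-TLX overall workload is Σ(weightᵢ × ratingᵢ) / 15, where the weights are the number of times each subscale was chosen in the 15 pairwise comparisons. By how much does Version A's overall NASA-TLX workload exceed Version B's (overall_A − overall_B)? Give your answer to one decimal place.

-6.5

Version A weighted sum = 2·62 + 4·89 + 3·16 + 3·85 + 2·53 + 1·30 = 124 + 356 + 48 + 255 + 106 + 30 = 919; overall_A = 919/15 = 61.2667.
Version B weighted sum = 2·81 + 4·95 + 3·12 + 3·95 + 2·58 + 1·37 = 162 + 380 + 36 + 285 + 116 + 37 = 1016; overall_B = 1016/15 = 67.7333.
Difference = 61.2667 − 67.7333 = -6.4666 ≈ -6.5.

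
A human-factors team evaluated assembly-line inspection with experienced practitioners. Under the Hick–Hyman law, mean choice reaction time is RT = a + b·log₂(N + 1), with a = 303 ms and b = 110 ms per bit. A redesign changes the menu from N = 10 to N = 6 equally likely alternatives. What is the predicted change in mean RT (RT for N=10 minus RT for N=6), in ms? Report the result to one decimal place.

RT(10) = 303 + 110·log₂(11) = 303 + 110·3.4594 = 683.5340 ms.
RT(6) = 303 + 110·log₂(7) = 303 + 110·2.8074 = 611.8140 ms.
Difference = 683.5340 − 611.8140 = 71.7200 ≈ 71.7 ms.

71.7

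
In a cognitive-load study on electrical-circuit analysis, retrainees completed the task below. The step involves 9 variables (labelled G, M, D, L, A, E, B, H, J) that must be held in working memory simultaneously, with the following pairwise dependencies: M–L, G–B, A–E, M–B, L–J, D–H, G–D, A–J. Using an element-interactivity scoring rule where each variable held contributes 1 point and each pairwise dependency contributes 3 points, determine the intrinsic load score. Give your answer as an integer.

33

Count of variables held simultaneously: 9.
Count of pairwise dependencies listed: 8.
Element contribution: 9 × 1 = 9.
Interaction contribution: 8 × 3 = 24.
Intrinsic load = 9 + 24 = 33.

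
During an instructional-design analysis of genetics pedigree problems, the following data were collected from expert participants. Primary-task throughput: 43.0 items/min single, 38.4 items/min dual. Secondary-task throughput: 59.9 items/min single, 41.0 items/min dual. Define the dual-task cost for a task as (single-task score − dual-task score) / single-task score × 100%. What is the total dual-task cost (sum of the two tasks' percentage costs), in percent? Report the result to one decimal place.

Primary cost = (43.0 − 38.4) / 43.0 × 100% = 10.6977%.
Secondary cost = (59.9 − 41.0) / 59.9 × 100% = 31.5526%.
Total = 10.6977% + 31.5526% = 42.2503% ≈ 42.3%.

42.3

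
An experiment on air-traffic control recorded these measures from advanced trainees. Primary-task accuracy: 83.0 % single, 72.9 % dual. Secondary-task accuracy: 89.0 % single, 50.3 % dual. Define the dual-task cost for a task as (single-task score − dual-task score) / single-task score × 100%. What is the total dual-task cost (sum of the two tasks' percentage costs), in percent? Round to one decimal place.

55.7

Primary cost = (83.0 − 72.9) / 83.0 × 100% = 12.1687%.
Secondary cost = (89.0 − 50.3) / 89.0 × 100% = 43.4831%.
Total = 12.1687% + 43.4831% = 55.6518% ≈ 55.7%.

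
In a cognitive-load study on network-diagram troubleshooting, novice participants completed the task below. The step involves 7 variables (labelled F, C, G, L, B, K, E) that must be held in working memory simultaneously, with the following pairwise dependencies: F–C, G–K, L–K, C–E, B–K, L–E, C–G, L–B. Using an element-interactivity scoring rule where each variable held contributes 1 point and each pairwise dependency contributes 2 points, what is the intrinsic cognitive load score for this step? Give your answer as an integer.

Count of variables held simultaneously: 7.
Count of pairwise dependencies listed: 8.
Element contribution: 7 × 1 = 7.
Interaction contribution: 8 × 2 = 16.
Intrinsic load = 7 + 16 = 23.

23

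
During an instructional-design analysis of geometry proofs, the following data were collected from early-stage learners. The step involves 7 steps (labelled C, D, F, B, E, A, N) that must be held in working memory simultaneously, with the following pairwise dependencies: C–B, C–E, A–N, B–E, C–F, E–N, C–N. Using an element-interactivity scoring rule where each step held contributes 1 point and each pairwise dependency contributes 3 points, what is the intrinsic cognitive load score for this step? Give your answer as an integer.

28

Count of steps held simultaneously: 7.
Count of pairwise dependencies listed: 7.
Element contribution: 7 × 1 = 7.
Interaction contribution: 7 × 3 = 21.
Intrinsic load = 7 + 21 = 28.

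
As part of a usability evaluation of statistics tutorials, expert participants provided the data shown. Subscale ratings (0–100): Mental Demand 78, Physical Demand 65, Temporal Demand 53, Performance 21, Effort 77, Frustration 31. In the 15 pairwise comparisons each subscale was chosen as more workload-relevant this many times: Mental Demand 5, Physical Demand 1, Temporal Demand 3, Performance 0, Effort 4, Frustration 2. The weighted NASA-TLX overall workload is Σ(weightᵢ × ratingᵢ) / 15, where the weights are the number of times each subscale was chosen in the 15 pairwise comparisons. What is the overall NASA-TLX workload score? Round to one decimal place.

The tallies are the weights (they sum to 15).
Weighted sum = 5·78 + 1·65 + 3·53 + 0·21 + 4·77 + 2·31
            = 390 + 65 + 159 + 0 + 308 + 62 = 984.
Overall workload = 984 / 15 = 65.6000 ≈ 65.6.

65.6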